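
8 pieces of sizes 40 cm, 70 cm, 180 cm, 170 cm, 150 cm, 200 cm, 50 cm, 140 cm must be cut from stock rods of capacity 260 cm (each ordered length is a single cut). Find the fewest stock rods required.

Total = 200 + 180 + 170 + 150 + 140 + 70 + 50 + 40 = 1000 cm.
Lower bound: ⌈1000/260⌉ = 4 stock rods.
Also, 5 pieces each exceed 130 cm, and no two of those can share a stock rod, so at least 5 stock rods are needed.
A packing using 5 stock rods:
  stock rod 1: 200 + 50 = 250
  stock rod 2: 180 + 70 = 250
  stock rod 3: 170 + 40 = 210
  stock rod 4: 150 = 150
  stock rod 5: 140 = 140
This matches the lower bound, so 5 is optimal.

5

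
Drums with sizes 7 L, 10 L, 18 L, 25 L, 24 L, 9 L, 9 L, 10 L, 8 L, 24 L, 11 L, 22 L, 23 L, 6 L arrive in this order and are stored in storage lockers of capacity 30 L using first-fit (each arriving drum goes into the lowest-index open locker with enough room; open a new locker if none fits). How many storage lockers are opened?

  7 → locker 1 (new)  [load 7/30]
  10 → locker 1  [load 17/30]
  18 → locker 2 (new)  [load 18/30]
  25 → locker 3 (new)  [load 25/30]
  24 → locker 4 (new)  [load 24/30]
  9 → locker 1  [load 26/30]
  9 → locker 2  [load 27/30]
  10 → locker 5 (new)  [load 10/30]
  8 → locker 5  [load 18/30]
  24 → locker 6 (new)  [load 24/30]
  11 → locker 5  [load 29/30]
  22 → locker 7 (new)  [load 22/30]
  23 → locker 8 (new)  [load 23/30]
  6 → locker 4  [load 30/30]
8 storage lockers opened.

8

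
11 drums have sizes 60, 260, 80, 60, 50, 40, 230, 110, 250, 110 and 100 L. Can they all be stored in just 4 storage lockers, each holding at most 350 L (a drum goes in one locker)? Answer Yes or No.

A valid assignment using 4 storage lockers:
  locker 1: 260 + 80 = 340
  locker 2: 250 + 100 = 350
  locker 3: 230 + 110 = 340
  locker 4: 110 + 60 + 60 + 50 + 40 = 320
Every load is within 350 L, so 4 storage lockers suffice.

Yes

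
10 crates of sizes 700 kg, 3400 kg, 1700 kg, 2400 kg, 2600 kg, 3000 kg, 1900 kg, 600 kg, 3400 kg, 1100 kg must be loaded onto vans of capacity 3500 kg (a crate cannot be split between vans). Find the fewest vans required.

7

Total = 3400 + 3400 + 3000 + 2600 + 2400 + 1900 + 1700 + 1100 + 700 + 600 = 20800 kg.
Lower bound: ⌈20800/3500⌉ = 6 vans.
A packing using 7 vans:
  van 1: 3400 = 3400
  van 2: 3400 = 3400
  van 3: 3000 = 3000
  van 4: 2600 + 700 = 3300
  van 5: 2400 + 1100 = 3500
  van 6: 1900 + 600 = 2500
  van 7: 1700 = 1700
No arrangement into 6 vans stays within capacity, so 7 is optimal.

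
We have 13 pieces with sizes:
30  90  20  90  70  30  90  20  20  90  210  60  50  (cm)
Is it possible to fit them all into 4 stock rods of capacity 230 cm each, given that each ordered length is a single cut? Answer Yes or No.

Yes

A valid assignment using 4 stock rods:
  stock rod 1: 210 + 20 = 230
  stock rod 2: 90 + 90 + 50 = 230
  stock rod 3: 90 + 90 + 30 + 20 = 230
  stock rod 4: 70 + 60 + 30 + 20 = 180
Every load is within 230 cm, so 4 stock rods suffice.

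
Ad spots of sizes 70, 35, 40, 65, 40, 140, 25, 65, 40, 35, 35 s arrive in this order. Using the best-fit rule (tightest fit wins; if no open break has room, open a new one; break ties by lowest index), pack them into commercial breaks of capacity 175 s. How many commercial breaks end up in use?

4

  70 → break 1 (new)  [load 70/175]
  35 → break 1  [load 105/175]
  40 → break 1  [load 145/175]
  65 → break 2 (new)  [load 65/175]
  40 → break 2  [load 105/175]
  140 → break 3 (new)  [load 140/175]
  25 → break 1  [load 170/175]
  65 → break 2  [load 170/175]
  40 → break 4 (new)  [load 40/175]
  35 → break 3  [load 175/175]
  35 → break 4  [load 75/175]
4 commercial breaks opened.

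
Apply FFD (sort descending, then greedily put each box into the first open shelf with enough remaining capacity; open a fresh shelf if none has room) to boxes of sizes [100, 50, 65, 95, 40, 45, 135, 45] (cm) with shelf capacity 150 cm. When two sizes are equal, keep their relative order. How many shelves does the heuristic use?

4

Sorted descending: 135, 100, 95, 65, 50, 45, 45, 40.
  135 → shelf 1 (new)  [load 135/150]
  100 → shelf 2 (new)  [load 100/150]
  95 → shelf 3 (new)  [load 95/150]
  65 → shelf 4 (new)  [load 65/150]
  50 → shelf 2  [load 150/150]
  45 → shelf 3  [load 140/150]
  45 → shelf 4  [load 110/150]
  40 → shelf 4  [load 150/150]
4 shelves opened.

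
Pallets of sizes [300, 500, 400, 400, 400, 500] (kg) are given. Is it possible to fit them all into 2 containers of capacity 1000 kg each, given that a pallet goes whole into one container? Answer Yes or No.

Total = 2500 kg; ⌈2500/1000⌉ = 3.
At least 3 containers are required, but only 2 are allowed.

No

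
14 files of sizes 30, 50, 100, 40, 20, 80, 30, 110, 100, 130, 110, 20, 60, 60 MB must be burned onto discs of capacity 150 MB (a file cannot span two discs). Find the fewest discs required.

Total = 130 + 110 + 110 + 100 + 100 + 80 + 60 + 60 + 50 + 40 + 30 + 30 + 20 + 20 = 940 MB.
Lower bound: ⌈940/150⌉ = 7 discs.
A packing using 7 discs:
  disc 1: 130 + 20 = 150
  disc 2: 110 + 40 = 150
  disc 3: 110 + 30 = 140
  disc 4: 100 + 50 = 150
  disc 5: 100 + 30 + 20 = 150
  disc 6: 80 + 60 = 140
  disc 7: 60 = 60
This matches the lower bound, so 7 is optimal.

7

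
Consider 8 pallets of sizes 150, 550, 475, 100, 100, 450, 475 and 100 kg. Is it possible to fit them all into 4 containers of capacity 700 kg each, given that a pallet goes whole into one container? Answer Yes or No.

A valid assignment using 4 containers:
  container 1: 550 + 150 = 700
  container 2: 475 + 100 + 100 = 675
  container 3: 475 + 100 = 575
  container 4: 450 = 450
Every load is within 700 kg, so 4 containers suffice.

Yes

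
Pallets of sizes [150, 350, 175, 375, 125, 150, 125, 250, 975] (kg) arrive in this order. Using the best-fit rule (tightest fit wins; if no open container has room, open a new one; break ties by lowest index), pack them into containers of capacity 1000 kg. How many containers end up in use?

  150 → container 1 (new)  [load 150/1000]
  350 → container 1  [load 500/1000]
  175 → container 1  [load 675/1000]
  375 → container 2 (new)  [load 375/1000]
  125 → container 1  [load 800/1000]
  150 → container 1  [load 950/1000]
  125 → container 2  [load 500/1000]
  250 → container 2  [load 750/1000]
  975 → container 3 (new)  [load 975/1000]
3 containers opened.

3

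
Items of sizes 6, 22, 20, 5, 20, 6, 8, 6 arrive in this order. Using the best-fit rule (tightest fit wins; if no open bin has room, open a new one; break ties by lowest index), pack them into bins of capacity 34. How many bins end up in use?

  6 → bin 1 (new)  [load 6/34]
  22 → bin 1  [load 28/34]
  20 → bin 2 (new)  [load 20/34]
  5 → bin 1  [load 33/34]
  20 → bin 3 (new)  [load 20/34]
  6 → bin 2  [load 26/34]
  8 → bin 2  [load 34/34]
  6 → bin 3  [load 26/34]
3 bins opened.

3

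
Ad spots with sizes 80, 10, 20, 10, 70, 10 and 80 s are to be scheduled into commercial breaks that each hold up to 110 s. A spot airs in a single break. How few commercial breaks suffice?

3

Total = 80 + 80 + 70 + 20 + 10 + 10 + 10 = 280 s.
Lower bound: ⌈280/110⌉ = 3 commercial breaks.
A packing using 3 commercial breaks:
  break 1: 80 + 20 + 10 = 110
  break 2: 80 + 10 + 10 = 100
  break 3: 70 = 70
This matches the lower bound, so 3 is optimal.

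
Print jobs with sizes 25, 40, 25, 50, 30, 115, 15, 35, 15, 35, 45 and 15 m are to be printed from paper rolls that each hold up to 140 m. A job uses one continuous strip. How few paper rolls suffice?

4

Total = 115 + 50 + 45 + 40 + 35 + 35 + 30 + 25 + 25 + 15 + 15 + 15 = 445 m.
Lower bound: ⌈445/140⌉ = 4 paper rolls.
A packing using 4 paper rolls:
  roll 1: 115 + 25 = 140
  roll 2: 50 + 45 + 40 = 135
  roll 3: 35 + 35 + 30 + 25 + 15 = 140
  roll 4: 15 + 15 = 30
This matches the lower bound, so 4 is optimal.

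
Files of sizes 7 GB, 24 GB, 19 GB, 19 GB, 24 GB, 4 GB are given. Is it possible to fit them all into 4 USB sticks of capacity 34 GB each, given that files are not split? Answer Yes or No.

A valid assignment using 4 USB sticks:
  USB stick 1: 24 + 7 = 31
  USB stick 2: 24 + 4 = 28
  USB stick 3: 19 = 19
  USB stick 4: 19 = 19
Every load is within 34 GB, so 4 USB sticks suffice.

Yes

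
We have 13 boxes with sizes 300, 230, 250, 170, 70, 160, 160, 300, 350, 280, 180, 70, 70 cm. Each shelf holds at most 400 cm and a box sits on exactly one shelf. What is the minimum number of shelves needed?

Total = 350 + 300 + 300 + 280 + 250 + 230 + 180 + 170 + 160 + 160 + 70 + 70 + 70 = 2590 cm.
Lower bound: ⌈2590/400⌉ = 7 shelves.
A packing using 8 shelves:
  shelf 1: 350 = 350
  shelf 2: 300 + 70 = 370
  shelf 3: 300 + 70 = 370
  shelf 4: 280 + 70 = 350
  shelf 5: 250 = 250
  shelf 6: 230 + 170 = 400
  shelf 7: 180 + 160 = 340
  shelf 8: 160 = 160
No arrangement into 7 shelves stays within capacity, so 8 is optimal.

8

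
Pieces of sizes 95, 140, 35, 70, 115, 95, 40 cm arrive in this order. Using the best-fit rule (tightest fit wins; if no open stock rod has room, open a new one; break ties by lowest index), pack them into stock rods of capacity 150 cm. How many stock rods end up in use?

  95 → stock rod 1 (new)  [load 95/150]
  140 → stock rod 2 (new)  [load 140/150]
  35 → stock rod 1  [load 130/150]
  70 → stock rod 3 (new)  [load 70/150]
  115 → stock rod 4 (new)  [load 115/150]
  95 → stock rod 5 (new)  [load 95/150]
  40 → stock rod 5  [load 135/150]
5 stock rods opened.

5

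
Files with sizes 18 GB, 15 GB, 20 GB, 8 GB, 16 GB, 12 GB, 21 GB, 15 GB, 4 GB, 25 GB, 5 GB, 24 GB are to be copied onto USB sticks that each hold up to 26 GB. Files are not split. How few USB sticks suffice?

9

Total = 25 + 24 + 21 + 20 + 18 + 16 + 15 + 15 + 12 + 8 + 5 + 4 = 183 GB.
Lower bound: ⌈183/26⌉ = 8 USB sticks.
A packing using 9 USB sticks:
  USB stick 1: 25 = 25
  USB stick 2: 24 = 24
  USB stick 3: 21 + 5 = 26
  USB stick 4: 20 + 4 = 24
  USB stick 5: 18 + 8 = 26
  USB stick 6: 16 = 16
  USB stick 7: 15 = 15
  USB stick 8: 15 = 15
  USB stick 9: 12 = 12
No arrangement into 8 USB sticks stays within capacity, so 9 is optimal.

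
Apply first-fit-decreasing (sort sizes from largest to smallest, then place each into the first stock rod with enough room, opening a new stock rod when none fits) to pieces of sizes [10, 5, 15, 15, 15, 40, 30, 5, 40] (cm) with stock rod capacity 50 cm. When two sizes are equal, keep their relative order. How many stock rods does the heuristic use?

4

Sorted descending: 40, 40, 30, 15, 15, 15, 10, 5, 5.
  40 → stock rod 1 (new)  [load 40/50]
  40 → stock rod 2 (new)  [load 40/50]
  30 → stock rod 3 (new)  [load 30/50]
  15 → stock rod 3  [load 45/50]
  15 → stock rod 4 (new)  [load 15/50]
  15 → stock rod 4  [load 30/50]
  10 → stock rod 1  [load 50/50]
  5 → stock rod 2  [load 45/50]
  5 → stock rod 2  [load 50/50]
4 stock rods opened.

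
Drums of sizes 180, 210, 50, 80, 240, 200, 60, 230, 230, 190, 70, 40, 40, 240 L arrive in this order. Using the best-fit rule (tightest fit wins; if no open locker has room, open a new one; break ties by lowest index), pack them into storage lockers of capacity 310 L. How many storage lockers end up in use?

8

  180 → locker 1 (new)  [load 180/310]
  210 → locker 2 (new)  [load 210/310]
  50 → locker 2  [load 260/310]
  80 → locker 1  [load 260/310]
  240 → locker 3 (new)  [load 240/310]
  200 → locker 4 (new)  [load 200/310]
  60 → locker 3  [load 300/310]
  230 → locker 5 (new)  [load 230/310]
  230 → locker 6 (new)  [load 230/310]
  190 → locker 7 (new)  [load 190/310]
  70 → locker 5  [load 300/310]
  40 → locker 1  [load 300/310]
  40 → locker 2  [load 300/310]
  240 → locker 8 (new)  [load 240/310]
8 storage lockers opened.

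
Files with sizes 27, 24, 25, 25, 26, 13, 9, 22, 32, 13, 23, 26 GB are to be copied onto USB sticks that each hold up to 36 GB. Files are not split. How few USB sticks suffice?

Total = 32 + 27 + 26 + 26 + 25 + 25 + 24 + 23 + 22 + 13 + 13 + 9 = 265 GB.
Lower bound: ⌈265/36⌉ = 8 USB sticks.
Also, 9 files each exceed 18 GB, and no two of those can share a USB stick, so at least 9 USB sticks are needed.
A packing using 9 USB sticks:
  USB stick 1: 32 = 32
  USB stick 2: 27 + 9 = 36
  USB stick 3: 26 = 26
  USB stick 4: 26 = 26
  USB stick 5: 25 = 25
  USB stick 6: 25 = 25
  USB stick 7: 24 = 24
  USB stick 8: 23 + 13 = 36
  USB stick 9: 22 + 13 = 35
This matches the lower bound, so 9 is optimal.

9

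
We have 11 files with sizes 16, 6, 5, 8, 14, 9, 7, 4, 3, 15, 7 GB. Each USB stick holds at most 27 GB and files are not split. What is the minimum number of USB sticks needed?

4

Total = 16 + 15 + 14 + 9 + 8 + 7 + 7 + 6 + 5 + 4 + 3 = 94 GB.
Lower bound: ⌈94/27⌉ = 4 USB sticks.
A packing using 4 USB sticks:
  USB stick 1: 16 + 9 = 25
  USB stick 2: 15 + 8 + 4 = 27
  USB stick 3: 14 + 7 + 6 = 27
  USB stick 4: 7 + 5 + 3 = 15
This matches the lower bound, so 4 is optimal.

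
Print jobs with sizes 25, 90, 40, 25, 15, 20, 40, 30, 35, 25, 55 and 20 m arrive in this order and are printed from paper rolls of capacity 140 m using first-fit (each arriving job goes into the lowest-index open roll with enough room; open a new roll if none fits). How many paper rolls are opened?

  25 → roll 1 (new)  [load 25/140]
  90 → roll 1  [load 115/140]
  40 → roll 2 (new)  [load 40/140]
  25 → roll 1  [load 140/140]
  15 → roll 2  [load 55/140]
  20 → roll 2  [load 75/140]
  40 → roll 2  [load 115/140]
  30 → roll 3 (new)  [load 30/140]
  35 → roll 3  [load 65/140]
  25 → roll 2  [load 140/140]
  55 → roll 3  [load 120/140]
  20 → roll 3  [load 140/140]
3 paper rolls opened.

3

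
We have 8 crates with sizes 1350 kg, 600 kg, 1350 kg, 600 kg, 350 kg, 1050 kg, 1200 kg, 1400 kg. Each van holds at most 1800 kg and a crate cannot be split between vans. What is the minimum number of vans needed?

Total = 1400 + 1350 + 1350 + 1200 + 1050 + 600 + 600 + 350 = 7900 kg.
Lower bound: ⌈7900/1800⌉ = 5 vans.
A packing using 5 vans:
  van 1: 1400 + 350 = 1750
  van 2: 1350 = 1350
  van 3: 1350 = 1350
  van 4: 1200 + 600 = 1800
  van 5: 1050 + 600 = 1650
This matches the lower bound, so 5 is optimal.

5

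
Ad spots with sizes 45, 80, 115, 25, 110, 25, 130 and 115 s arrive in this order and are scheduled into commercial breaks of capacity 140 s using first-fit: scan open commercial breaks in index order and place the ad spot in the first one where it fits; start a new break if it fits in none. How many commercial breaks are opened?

  45 → break 1 (new)  [load 45/140]
  80 → break 1  [load 125/140]
  115 → break 2 (new)  [load 115/140]
  25 → break 2  [load 140/140]
  110 → break 3 (new)  [load 110/140]
  25 → break 3  [load 135/140]
  130 → break 4 (new)  [load 130/140]
  115 → break 5 (new)  [load 115/140]
5 commercial breaks opened.

5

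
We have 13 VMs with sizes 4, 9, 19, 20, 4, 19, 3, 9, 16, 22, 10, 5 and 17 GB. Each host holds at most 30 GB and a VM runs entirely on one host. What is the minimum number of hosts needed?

Total = 22 + 20 + 19 + 19 + 17 + 16 + 10 + 9 + 9 + 5 + 4 + 4 + 3 = 157 GB.
Lower bound: ⌈157/30⌉ = 6 hosts.
A packing using 6 hosts:
  host 1: 22 + 5 + 3 = 30
  host 2: 20 + 10 = 30
  host 3: 19 + 9 = 28
  host 4: 19 + 9 = 28
  host 5: 17 + 4 + 4 = 25
  host 6: 16 = 16
This matches the lower bound, so 6 is optimal.

6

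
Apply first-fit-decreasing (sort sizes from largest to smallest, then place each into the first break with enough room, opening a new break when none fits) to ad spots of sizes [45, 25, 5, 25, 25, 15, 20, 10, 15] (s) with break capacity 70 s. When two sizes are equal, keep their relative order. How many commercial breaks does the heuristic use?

Sorted descending: 45, 25, 25, 25, 20, 15, 15, 10, 5.
  45 → break 1 (new)  [load 45/70]
  25 → break 1  [load 70/70]
  25 → break 2 (new)  [load 25/70]
  25 → break 2  [load 50/70]
  20 → break 2  [load 70/70]
  15 → break 3 (new)  [load 15/70]
  15 → break 3  [load 30/70]
  10 → break 3  [load 40/70]
  5 → break 3  [load 45/70]
3 commercial breaks opened.

3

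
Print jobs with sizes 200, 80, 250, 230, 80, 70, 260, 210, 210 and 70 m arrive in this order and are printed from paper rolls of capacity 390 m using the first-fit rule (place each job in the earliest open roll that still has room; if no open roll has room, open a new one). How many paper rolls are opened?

  200 → roll 1 (new)  [load 200/390]
  80 → roll 1  [load 280/390]
  250 → roll 2 (new)  [load 250/390]
  230 → roll 3 (new)  [load 230/390]
  80 → roll 1  [load 360/390]
  70 → roll 2  [load 320/390]
  260 → roll 4 (new)  [load 260/390]
  210 → roll 5 (new)  [load 210/390]
  210 → roll 6 (new)  [load 210/390]
  70 → roll 2  [load 390/390]
6 paper rolls opened.

6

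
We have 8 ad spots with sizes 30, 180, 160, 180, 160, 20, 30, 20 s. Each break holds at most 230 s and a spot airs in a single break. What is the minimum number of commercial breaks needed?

4

Total = 180 + 180 + 160 + 160 + 30 + 30 + 20 + 20 = 780 s.
Lower bound: ⌈780/230⌉ = 4 commercial breaks.
A packing using 4 commercial breaks:
  break 1: 180 + 30 + 20 = 230
  break 2: 180 + 30 + 20 = 230
  break 3: 160 = 160
  break 4: 160 = 160
This matches the lower bound, so 4 is optimal.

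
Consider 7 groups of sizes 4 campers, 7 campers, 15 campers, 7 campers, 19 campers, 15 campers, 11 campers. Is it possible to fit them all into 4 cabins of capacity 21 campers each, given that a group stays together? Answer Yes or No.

Total = 78 campers; ⌈78/21⌉ = 4.
The bound of 4 does not rule out 4, but exhaustive search shows no assignment into 4 cabins of capacity 21 campers exists — the minimum is 5.

No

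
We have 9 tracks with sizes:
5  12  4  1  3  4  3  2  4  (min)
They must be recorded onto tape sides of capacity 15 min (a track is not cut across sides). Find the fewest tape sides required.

3

Total = 12 + 5 + 4 + 4 + 4 + 3 + 3 + 2 + 1 = 38 min.
Lower bound: ⌈38/15⌉ = 3 tape sides.
A packing using 3 tape sides:
  side 1: 12 + 3 = 15
  side 2: 5 + 4 + 4 + 2 = 15
  side 3: 4 + 3 + 1 = 8
This matches the lower bound, so 3 is optimal.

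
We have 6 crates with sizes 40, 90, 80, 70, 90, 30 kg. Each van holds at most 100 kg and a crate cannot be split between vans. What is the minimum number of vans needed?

Total = 90 + 90 + 80 + 70 + 40 + 30 = 400 kg.
Lower bound: ⌈400/100⌉ = 4 vans.
A packing using 5 vans:
  van 1: 90 = 90
  van 2: 90 = 90
  van 3: 80 = 80
  van 4: 70 + 30 = 100
  van 5: 40 = 40
No arrangement into 4 vans stays within capacity, so 5 is optimal.

5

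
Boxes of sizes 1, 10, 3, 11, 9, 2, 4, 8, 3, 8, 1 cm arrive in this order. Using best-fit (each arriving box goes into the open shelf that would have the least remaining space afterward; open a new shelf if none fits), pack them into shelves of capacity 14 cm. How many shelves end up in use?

5

  1 → shelf 1 (new)  [load 1/14]
  10 → shelf 1  [load 11/14]
  3 → shelf 1  [load 14/14]
  11 → shelf 2 (new)  [load 11/14]
  9 → shelf 3 (new)  [load 9/14]
  2 → shelf 2  [load 13/14]
  4 → shelf 3  [load 13/14]
  8 → shelf 4 (new)  [load 8/14]
  3 → shelf 4  [load 11/14]
  8 → shelf 5 (new)  [load 8/14]
  1 → shelf 2  [load 14/14]
5 shelves opened.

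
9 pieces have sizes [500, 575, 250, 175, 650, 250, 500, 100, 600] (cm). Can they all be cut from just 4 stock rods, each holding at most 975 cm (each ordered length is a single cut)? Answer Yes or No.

No

Total = 3600 cm; ⌈3600/975⌉ = 4.
5 pieces each exceed half the capacity and cannot share a stock rod, forcing at least 5 stock rods.
At least 5 stock rods are required, but only 4 are allowed.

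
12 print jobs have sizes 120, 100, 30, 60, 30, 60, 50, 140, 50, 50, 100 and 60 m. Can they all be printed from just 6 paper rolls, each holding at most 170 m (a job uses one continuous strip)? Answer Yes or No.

A valid assignment using 6 paper rolls:
  roll 1: 140 + 30 = 170
  roll 2: 120 + 50 = 170
  roll 3: 100 + 60 = 160
  roll 4: 100 + 60 = 160
  roll 5: 60 + 50 + 50 = 160
  roll 6: 30 = 30
Every load is within 170 m, so 6 paper rolls suffice.

Yes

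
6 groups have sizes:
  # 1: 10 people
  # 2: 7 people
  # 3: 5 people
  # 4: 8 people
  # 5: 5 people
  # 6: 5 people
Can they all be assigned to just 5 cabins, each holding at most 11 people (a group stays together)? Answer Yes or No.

A valid assignment using 5 cabins:
  cabin 1: 10 = 10
  cabin 2: 8 = 8
  cabin 3: 7 = 7
  cabin 4: 5 + 5 = 10
  cabin 5: 5 = 5
Every load is within 11 people, so 5 cabins suffice.

Yes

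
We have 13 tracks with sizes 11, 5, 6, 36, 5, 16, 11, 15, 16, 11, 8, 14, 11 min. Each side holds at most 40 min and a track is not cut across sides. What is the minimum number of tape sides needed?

Total = 36 + 16 + 16 + 15 + 14 + 11 + 11 + 11 + 11 + 8 + 6 + 5 + 5 = 165 min.
Lower bound: ⌈165/40⌉ = 5 tape sides.
A packing using 5 tape sides:
  side 1: 36 = 36
  side 2: 16 + 16 + 8 = 40
  side 3: 15 + 14 + 11 = 40
  side 4: 11 + 11 + 11 + 6 = 39
  side 5: 5 + 5 = 10
This matches the lower bound, so 5 is optimal.

5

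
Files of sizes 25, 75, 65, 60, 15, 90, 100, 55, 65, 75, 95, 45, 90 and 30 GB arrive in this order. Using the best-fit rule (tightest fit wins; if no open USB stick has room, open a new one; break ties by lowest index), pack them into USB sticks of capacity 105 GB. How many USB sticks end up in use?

10

  25 → USB stick 1 (new)  [load 25/105]
  75 → USB stick 1  [load 100/105]
  65 → USB stick 2 (new)  [load 65/105]
  60 → USB stick 3 (new)  [load 60/105]
  15 → USB stick 2  [load 80/105]
  90 → USB stick 4 (new)  [load 90/105]
  100 → USB stick 5 (new)  [load 100/105]
  55 → USB stick 6 (new)  [load 55/105]
  65 → USB stick 7 (new)  [load 65/105]
  75 → USB stick 8 (new)  [load 75/105]
  95 → USB stick 9 (new)  [load 95/105]
  45 → USB stick 3  [load 105/105]
  90 → USB stick 10 (new)  [load 90/105]
  30 → USB stick 8  [load 105/105]
10 USB sticks opened.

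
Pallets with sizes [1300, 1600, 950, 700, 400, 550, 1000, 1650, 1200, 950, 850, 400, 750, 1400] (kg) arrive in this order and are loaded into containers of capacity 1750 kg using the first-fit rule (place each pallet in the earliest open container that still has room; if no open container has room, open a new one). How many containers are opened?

9

  1300 → container 1 (new)  [load 1300/1750]
  1600 → container 2 (new)  [load 1600/1750]
  950 → container 3 (new)  [load 950/1750]
  700 → container 3  [load 1650/1750]
  400 → container 1  [load 1700/1750]
  550 → container 4 (new)  [load 550/1750]
  1000 → container 4  [load 1550/1750]
  1650 → container 5 (new)  [load 1650/1750]
  1200 → container 6 (new)  [load 1200/1750]
  950 → container 7 (new)  [load 950/1750]
  850 → container 8 (new)  [load 850/1750]
  400 → container 6  [load 1600/1750]
  750 → container 7  [load 1700/1750]
  1400 → container 9 (new)  [load 1400/1750]
9 containers opened.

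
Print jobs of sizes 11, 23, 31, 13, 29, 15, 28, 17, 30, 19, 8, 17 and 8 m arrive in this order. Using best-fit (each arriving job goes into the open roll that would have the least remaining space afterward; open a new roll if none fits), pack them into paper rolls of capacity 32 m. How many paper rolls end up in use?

  11 → roll 1 (new)  [load 11/32]
  23 → roll 2 (new)  [load 23/32]
  31 → roll 3 (new)  [load 31/32]
  13 → roll 1  [load 24/32]
  29 → roll 4 (new)  [load 29/32]
  15 → roll 5 (new)  [load 15/32]
  28 → roll 6 (new)  [load 28/32]
  17 → roll 5  [load 32/32]
  30 → roll 7 (new)  [load 30/32]
  19 → roll 8 (new)  [load 19/32]
  8 → roll 1  [load 32/32]
  17 → roll 9 (new)  [load 17/32]
  8 → roll 2  [load 31/32]
9 paper rolls opened.

9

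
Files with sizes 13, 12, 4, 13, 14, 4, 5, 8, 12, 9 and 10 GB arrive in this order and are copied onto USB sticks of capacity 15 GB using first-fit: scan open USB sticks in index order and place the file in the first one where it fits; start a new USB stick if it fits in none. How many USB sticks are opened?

  13 → USB stick 1 (new)  [load 13/15]
  12 → USB stick 2 (new)  [load 12/15]
  4 → USB stick 3 (new)  [load 4/15]
  13 → USB stick 4 (new)  [load 13/15]
  14 → USB stick 5 (new)  [load 14/15]
  4 → USB stick 3  [load 8/15]
  5 → USB stick 3  [load 13/15]
  8 → USB stick 6 (new)  [load 8/15]
  12 → USB stick 7 (new)  [load 12/15]
  9 → USB stick 8 (new)  [load 9/15]
  10 → USB stick 9 (new)  [load 10/15]
9 USB sticks opened.

9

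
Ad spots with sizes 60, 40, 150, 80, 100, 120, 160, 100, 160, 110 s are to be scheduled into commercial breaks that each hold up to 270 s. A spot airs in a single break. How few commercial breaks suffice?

Total = 160 + 160 + 150 + 120 + 110 + 100 + 100 + 80 + 60 + 40 = 1080 s.
Lower bound: ⌈1080/270⌉ = 4 commercial breaks.
A packing using 5 commercial breaks:
  break 1: 160 + 110 = 270
  break 2: 160 + 100 = 260
  break 3: 150 + 120 = 270
  break 4: 100 + 80 + 60 = 240
  break 5: 40 = 40
No arrangement into 4 commercial breaks stays within capacity, so 5 is optimal.

5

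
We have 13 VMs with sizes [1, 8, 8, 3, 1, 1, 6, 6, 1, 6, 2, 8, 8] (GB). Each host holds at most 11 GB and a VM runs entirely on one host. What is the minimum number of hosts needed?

7

Total = 8 + 8 + 8 + 8 + 6 + 6 + 6 + 3 + 2 + 1 + 1 + 1 + 1 = 59 GB.
Lower bound: ⌈59/11⌉ = 6 hosts.
Also, 7 VMs each exceed 11/2 GB, and no two of those can share a host, so at least 7 hosts are needed.
A packing using 7 hosts:
  host 1: 8 + 3 = 11
  host 2: 8 + 2 + 1 = 11
  host 3: 8 + 1 + 1 + 1 = 11
  host 4: 8 = 8
  host 5: 6 = 6
  host 6: 6 = 6
  host 7: 6 = 6
This matches the lower bound, so 7 is optimal.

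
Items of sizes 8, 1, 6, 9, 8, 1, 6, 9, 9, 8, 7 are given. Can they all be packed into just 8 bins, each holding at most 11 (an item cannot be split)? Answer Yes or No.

Total = 72; ⌈72/11⌉ = 7.
9 items each exceed half the capacity and cannot share a bin, forcing at least 9 bins.
At least 9 bins are required, but only 8 are allowed.

No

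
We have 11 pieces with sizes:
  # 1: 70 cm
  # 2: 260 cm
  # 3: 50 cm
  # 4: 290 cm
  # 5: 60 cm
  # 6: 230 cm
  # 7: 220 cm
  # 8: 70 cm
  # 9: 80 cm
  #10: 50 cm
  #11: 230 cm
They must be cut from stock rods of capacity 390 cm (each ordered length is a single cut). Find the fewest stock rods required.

Total = 290 + 260 + 230 + 230 + 220 + 80 + 70 + 70 + 60 + 50 + 50 = 1610 cm.
Lower bound: ⌈1610/390⌉ = 5 stock rods.
A packing using 5 stock rods:
  stock rod 1: 290 + 80 = 370
  stock rod 2: 260 + 70 + 60 = 390
  stock rod 3: 230 + 70 + 50 = 350
  stock rod 4: 230 + 50 = 280
  stock rod 5: 220 = 220
This matches the lower bound, so 5 is optimal.

5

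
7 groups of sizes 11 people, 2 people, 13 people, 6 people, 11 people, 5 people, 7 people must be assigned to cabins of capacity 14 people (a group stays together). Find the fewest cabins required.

Total = 13 + 11 + 11 + 7 + 6 + 5 + 2 = 55 people.
Lower bound: ⌈55/14⌉ = 4 cabins.
A packing using 5 cabins:
  cabin 1: 13 = 13
  cabin 2: 11 + 2 = 13
  cabin 3: 11 = 11
  cabin 4: 7 + 6 = 13
  cabin 5: 5 = 5
No arrangement into 4 cabins stays within capacity, so 5 is optimal.

5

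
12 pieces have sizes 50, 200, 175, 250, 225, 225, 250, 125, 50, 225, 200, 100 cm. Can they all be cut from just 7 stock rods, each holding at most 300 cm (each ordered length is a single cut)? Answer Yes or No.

No

Total = 2075 cm; ⌈2075/300⌉ = 7.
8 pieces each exceed half the capacity and cannot share a stock rod, forcing at least 8 stock rods.
At least 8 stock rods are required, but only 7 are allowed.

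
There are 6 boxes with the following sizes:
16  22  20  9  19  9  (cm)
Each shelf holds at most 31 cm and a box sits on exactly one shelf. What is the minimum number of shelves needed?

4

Total = 22 + 20 + 19 + 16 + 9 + 9 = 95 cm.
Lower bound: ⌈95/31⌉ = 4 shelves.
A packing using 4 shelves:
  shelf 1: 22 + 9 = 31
  shelf 2: 20 + 9 = 29
  shelf 3: 19 = 19
  shelf 4: 16 = 16
This matches the lower bound, so 4 is optimal.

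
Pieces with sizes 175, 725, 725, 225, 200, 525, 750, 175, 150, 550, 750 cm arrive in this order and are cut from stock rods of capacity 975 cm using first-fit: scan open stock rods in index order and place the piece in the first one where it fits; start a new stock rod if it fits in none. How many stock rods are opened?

  175 → stock rod 1 (new)  [load 175/975]
  725 → stock rod 1  [load 900/975]
  725 → stock rod 2 (new)  [load 725/975]
  225 → stock rod 2  [load 950/975]
  200 → stock rod 3 (new)  [load 200/975]
  525 → stock rod 3  [load 725/975]
  750 → stock rod 4 (new)  [load 750/975]
  175 → stock rod 3  [load 900/975]
  150 → stock rod 4  [load 900/975]
  550 → stock rod 5 (new)  [load 550/975]
  750 → stock rod 6 (new)  [load 750/975]
6 stock rods opened.

6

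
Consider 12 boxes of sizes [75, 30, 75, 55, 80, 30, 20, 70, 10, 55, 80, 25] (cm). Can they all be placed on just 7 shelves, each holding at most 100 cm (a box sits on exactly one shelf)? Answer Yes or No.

A valid assignment using 7 shelves:
  shelf 1: 80 + 20 = 100
  shelf 2: 80 + 10 = 90
  shelf 3: 75 + 25 = 100
  shelf 4: 75 = 75
  shelf 5: 70 + 30 = 100
  shelf 6: 55 + 30 = 85
  shelf 7: 55 = 55
Every load is within 100 cm, so 7 shelves suffice.

Yes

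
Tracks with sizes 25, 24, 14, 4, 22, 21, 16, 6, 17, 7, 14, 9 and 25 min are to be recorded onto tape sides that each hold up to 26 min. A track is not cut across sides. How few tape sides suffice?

9

Total = 25 + 25 + 24 + 22 + 21 + 17 + 16 + 14 + 14 + 9 + 7 + 6 + 4 = 204 min.
Lower bound: ⌈204/26⌉ = 8 tape sides.
Also, 9 tracks each exceed 13 min, and no two of those can share a side, so at least 9 tape sides are needed.
A packing using 9 tape sides:
  side 1: 25 = 25
  side 2: 25 = 25
  side 3: 24 = 24
  side 4: 22 + 4 = 26
  side 5: 21 = 21
  side 6: 17 + 9 = 26
  side 7: 16 + 7 = 23
  side 8: 14 + 6 = 20
  side 9: 14 = 14
This matches the lower bound, so 9 is optimal.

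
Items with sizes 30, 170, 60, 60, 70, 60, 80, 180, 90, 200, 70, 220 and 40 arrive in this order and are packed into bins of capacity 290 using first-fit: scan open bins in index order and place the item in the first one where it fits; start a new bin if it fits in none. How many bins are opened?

5

  30 → bin 1 (new)  [load 30/290]
  170 → bin 1  [load 200/290]
  60 → bin 1  [load 260/290]
  60 → bin 2 (new)  [load 60/290]
  70 → bin 2  [load 130/290]
  60 → bin 2  [load 190/290]
  80 → bin 2  [load 270/290]
  180 → bin 3 (new)  [load 180/290]
  90 → bin 3  [load 270/290]
  200 → bin 4 (new)  [load 200/290]
  70 → bin 4  [load 270/290]
  220 → bin 5 (new)  [load 220/290]
  40 → bin 5  [load 260/290]
5 bins opened.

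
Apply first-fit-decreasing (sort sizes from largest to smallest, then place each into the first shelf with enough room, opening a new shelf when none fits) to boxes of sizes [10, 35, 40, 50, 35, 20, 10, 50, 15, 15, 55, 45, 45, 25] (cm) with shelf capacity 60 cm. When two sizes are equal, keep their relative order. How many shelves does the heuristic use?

Sorted descending: 55, 50, 50, 45, 45, 40, 35, 35, 25, 20, 15, 15, 10, 10.
  55 → shelf 1 (new)  [load 55/60]
  50 → shelf 2 (new)  [load 50/60]
  50 → shelf 3 (new)  [load 50/60]
  45 → shelf 4 (new)  [load 45/60]
  45 → shelf 5 (new)  [load 45/60]
  40 → shelf 6 (new)  [load 40/60]
  35 → shelf 7 (new)  [load 35/60]
  35 → shelf 8 (new)  [load 35/60]
  25 → shelf 7  [load 60/60]
  20 → shelf 6  [load 60/60]
  15 → shelf 4  [load 60/60]
  15 → shelf 5  [load 60/60]
  10 → shelf 2  [load 60/60]
  10 → shelf 3  [load 60/60]
8 shelves opened.

8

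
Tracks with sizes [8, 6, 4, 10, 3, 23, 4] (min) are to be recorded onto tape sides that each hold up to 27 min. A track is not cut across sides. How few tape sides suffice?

3

Total = 23 + 10 + 8 + 6 + 4 + 4 + 3 = 58 min.
Lower bound: ⌈58/27⌉ = 3 tape sides.
A packing using 3 tape sides:
  side 1: 23 + 4 = 27
  side 2: 10 + 8 + 6 + 3 = 27
  side 3: 4 = 4
This matches the lower bound, so 3 is optimal.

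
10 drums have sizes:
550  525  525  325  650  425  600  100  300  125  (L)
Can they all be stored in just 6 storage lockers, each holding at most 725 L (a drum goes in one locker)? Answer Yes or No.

Total = 4125 L; ⌈4125/725⌉ = 6.
The bound of 6 does not rule out 6, but exhaustive search shows no assignment into 6 storage lockers of capacity 725 L exists — the minimum is 7.

No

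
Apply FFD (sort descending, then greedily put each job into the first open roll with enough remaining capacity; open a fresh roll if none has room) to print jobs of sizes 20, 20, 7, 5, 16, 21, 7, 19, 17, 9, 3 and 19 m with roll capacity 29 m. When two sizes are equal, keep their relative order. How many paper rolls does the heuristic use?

Sorted descending: 21, 20, 20, 19, 19, 17, 16, 9, 7, 7, 5, 3.
  21 → roll 1 (new)  [load 21/29]
  20 → roll 2 (new)  [load 20/29]
  20 → roll 3 (new)  [load 20/29]
  19 → roll 4 (new)  [load 19/29]
  19 → roll 5 (new)  [load 19/29]
  17 → roll 6 (new)  [load 17/29]
  16 → roll 7 (new)  [load 16/29]
  9 → roll 2  [load 29/29]
  7 → roll 1  [load 28/29]
  7 → roll 3  [load 27/29]
  5 → roll 4  [load 24/29]
  3 → roll 4  [load 27/29]
7 paper rolls opened.

7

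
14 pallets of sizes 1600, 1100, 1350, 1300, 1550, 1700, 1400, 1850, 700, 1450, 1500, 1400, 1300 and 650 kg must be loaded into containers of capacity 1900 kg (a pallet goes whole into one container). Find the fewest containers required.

Total = 1850 + 1700 + 1600 + 1550 + 1500 + 1450 + 1400 + 1400 + 1350 + 1300 + 1300 + 1100 + 700 + 650 = 18850 kg.
Lower bound: ⌈18850/1900⌉ = 10 containers.
Also, 12 pallets each exceed 950 kg, and no two of those can share a container, so at least 12 containers are needed.
A packing using 13 containers:
  container 1: 1850 = 1850
  container 2: 1700 = 1700
  container 3: 1600 = 1600
  container 4: 1550 = 1550
  container 5: 1500 = 1500
  container 6: 1450 = 1450
  container 7: 1400 = 1400
  container 8: 1400 = 1400
  container 9: 1350 = 1350
  container 10: 1300 = 1300
  container 11: 1300 = 1300
  container 12: 1100 + 700 = 1800
  container 13: 650 = 650
No arrangement into 12 containers stays within capacity, so 13 is optimal.

13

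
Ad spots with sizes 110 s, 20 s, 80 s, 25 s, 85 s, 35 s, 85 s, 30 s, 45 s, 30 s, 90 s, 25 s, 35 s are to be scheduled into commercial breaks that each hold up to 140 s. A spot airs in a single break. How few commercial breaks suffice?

Total = 110 + 90 + 85 + 85 + 80 + 45 + 35 + 35 + 30 + 30 + 25 + 25 + 20 = 695 s.
Lower bound: ⌈695/140⌉ = 5 commercial breaks.
A packing using 5 commercial breaks:
  break 1: 110 + 30 = 140
  break 2: 90 + 45 = 135
  break 3: 85 + 35 + 20 = 140
  break 4: 85 + 30 + 25 = 140
  break 5: 80 + 35 + 25 = 140
This matches the lower bound, so 5 is optimal.

5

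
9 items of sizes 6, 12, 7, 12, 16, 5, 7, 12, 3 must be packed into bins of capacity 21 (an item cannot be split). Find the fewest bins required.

4

Total = 16 + 12 + 12 + 12 + 7 + 7 + 6 + 5 + 3 = 80.
Lower bound: ⌈80/21⌉ = 4 bins.
A packing using 4 bins:
  bin 1: 16 + 5 = 21
  bin 2: 12 + 7 = 19
  bin 3: 12 + 7 = 19
  bin 4: 12 + 6 + 3 = 21
This matches the lower bound, so 4 is optimal.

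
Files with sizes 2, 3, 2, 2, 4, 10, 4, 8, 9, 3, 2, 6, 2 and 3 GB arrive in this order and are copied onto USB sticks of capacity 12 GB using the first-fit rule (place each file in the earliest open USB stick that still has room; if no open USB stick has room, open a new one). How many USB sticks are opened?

  2 → USB stick 1 (new)  [load 2/12]
  3 → USB stick 1  [load 5/12]
  2 → USB stick 1  [load 7/12]
  2 → USB stick 1  [load 9/12]
  4 → USB stick 2 (new)  [load 4/12]
  10 → USB stick 3 (new)  [load 10/12]
  4 → USB stick 2  [load 8/12]
  8 → USB stick 4 (new)  [load 8/12]
  9 → USB stick 5 (new)  [load 9/12]
  3 → USB stick 1  [load 12/12]
  2 → USB stick 2  [load 10/12]
  6 → USB stick 6 (new)  [load 6/12]
  2 → USB stick 2  [load 12/12]
  3 → USB stick 4  [load 11/12]
6 USB sticks opened.

6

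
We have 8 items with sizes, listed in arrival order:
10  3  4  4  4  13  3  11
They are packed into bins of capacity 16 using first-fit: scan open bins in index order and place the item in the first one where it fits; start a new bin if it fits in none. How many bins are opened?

4

  10 → bin 1 (new)  [load 10/16]
  3 → bin 1  [load 13/16]
  4 → bin 2 (new)  [load 4/16]
  4 → bin 2  [load 8/16]
  4 → bin 2  [load 12/16]
  13 → bin 3 (new)  [load 13/16]
  3 → bin 1  [load 16/16]
  11 → bin 4 (new)  [load 11/16]
4 bins opened.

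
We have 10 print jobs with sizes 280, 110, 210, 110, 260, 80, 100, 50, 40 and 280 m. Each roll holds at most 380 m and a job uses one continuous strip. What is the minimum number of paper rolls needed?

5

Total = 280 + 280 + 260 + 210 + 110 + 110 + 100 + 80 + 50 + 40 = 1520 m.
Lower bound: ⌈1520/380⌉ = 4 paper rolls.
A packing using 5 paper rolls:
  roll 1: 280 + 100 = 380
  roll 2: 280 + 80 = 360
  roll 3: 260 + 110 = 370
  roll 4: 210 + 110 + 50 = 370
  roll 5: 40 = 40
No arrangement into 4 paper rolls stays within capacity, so 5 is optimal.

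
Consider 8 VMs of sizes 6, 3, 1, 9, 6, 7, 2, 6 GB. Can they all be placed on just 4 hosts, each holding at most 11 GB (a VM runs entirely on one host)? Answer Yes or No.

Total = 40 GB; ⌈40/11⌉ = 4.
5 VMs each exceed half the capacity and cannot share a host, forcing at least 5 hosts.
At least 5 hosts are required, but only 4 are allowed.

No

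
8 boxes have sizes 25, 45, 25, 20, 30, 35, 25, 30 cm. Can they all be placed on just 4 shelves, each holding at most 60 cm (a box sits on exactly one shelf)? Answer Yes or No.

Total = 235 cm; ⌈235/60⌉ = 4.
The bound of 4 does not rule out 4, but exhaustive search shows no assignment into 4 shelves of capacity 60 cm exists — the minimum is 5.

No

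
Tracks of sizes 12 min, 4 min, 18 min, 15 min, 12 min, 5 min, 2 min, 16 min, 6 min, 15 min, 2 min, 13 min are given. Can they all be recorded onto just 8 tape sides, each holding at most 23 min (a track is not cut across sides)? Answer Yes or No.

Yes

A valid assignment using 7 tape sides:
  side 1: 18 + 5 = 23
  side 2: 16 + 6 = 22
  side 3: 15 + 4 + 2 + 2 = 23
  side 4: 15 = 15
  side 5: 13 = 13
  side 6: 12 = 12
  side 7: 12 = 12
That uses only 7 ≤ 8, so 8 tape sides are enough.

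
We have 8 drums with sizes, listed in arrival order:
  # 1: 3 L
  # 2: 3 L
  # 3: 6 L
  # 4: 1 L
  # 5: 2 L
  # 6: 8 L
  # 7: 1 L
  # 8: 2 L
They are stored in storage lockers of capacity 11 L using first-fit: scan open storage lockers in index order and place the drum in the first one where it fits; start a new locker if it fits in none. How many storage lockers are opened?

3

  3 → locker 1 (new)  [load 3/11]
  3 → locker 1  [load 6/11]
  6 → locker 2 (new)  [load 6/11]
  1 → locker 1  [load 7/11]
  2 → locker 1  [load 9/11]
  8 → locker 3 (new)  [load 8/11]
  1 → locker 1  [load 10/11]
  2 → locker 2  [load 8/11]
3 storage lockers opened.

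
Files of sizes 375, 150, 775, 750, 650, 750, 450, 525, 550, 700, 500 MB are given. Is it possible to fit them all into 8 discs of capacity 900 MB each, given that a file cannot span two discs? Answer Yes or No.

No

Total = 6175 MB; ⌈6175/900⌉ = 7.
8 files each exceed half the capacity and cannot share a disc, forcing at least 8 discs.
The bound of 8 does not rule out 8, but exhaustive search shows no assignment into 8 discs of capacity 900 MB exists — the minimum is 9.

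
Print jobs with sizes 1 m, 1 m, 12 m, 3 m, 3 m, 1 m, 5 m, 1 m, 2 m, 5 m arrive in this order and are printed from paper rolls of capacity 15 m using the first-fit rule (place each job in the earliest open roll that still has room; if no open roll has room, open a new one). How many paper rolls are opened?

3

  1 → roll 1 (new)  [load 1/15]
  1 → roll 1  [load 2/15]
  12 → roll 1  [load 14/15]
  3 → roll 2 (new)  [load 3/15]
  3 → roll 2  [load 6/15]
  1 → roll 1  [load 15/15]
  5 → roll 2  [load 11/15]
  1 → roll 2  [load 12/15]
  2 → roll 2  [load 14/15]
  5 → roll 3 (new)  [load 5/15]
3 paper rolls opened.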